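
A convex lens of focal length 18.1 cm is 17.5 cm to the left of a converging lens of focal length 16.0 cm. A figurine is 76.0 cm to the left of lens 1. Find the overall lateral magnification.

m = -0.225

Lens 1: 1/d_i1 = 1/(18.1) − 1/(76.0) = 0.04209, so d_i1 = 23.76 cm; m₁ = −d_i1/d_o1 = -0.3126.
d_o2 = 17.5 − (23.76) = -6.260 cm (virtual object).
Lens 2: 1/d_i2 = 1/(16.0) − 1/(-6.260) = 0.2222, so d_i2 = 4.500 cm; m₂ = −d_i2/d_o2 = +0.7188.
m = m₁·m₂ = (-0.3126)(+0.7188) = -0.225.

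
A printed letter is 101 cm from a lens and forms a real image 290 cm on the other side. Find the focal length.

f = 74.9 cm (converging)

Real image ⇒ d_i = +290 cm.
1/f = 1/d_o + 1/d_i = 1/(101) + 1/(290) = 0.01335, so f = 74.9 cm.
Since f is positive, the lens is converging.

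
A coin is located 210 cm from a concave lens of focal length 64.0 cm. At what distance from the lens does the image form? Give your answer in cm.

49.1 cm

For a concave lens, f = -64.0 cm.
Lens equation: 1/s_i = 1/f − 1/s_o = 1/(-64.00) − 1/(210) = -0.01562 − 0.004762 = -0.02039, so s_i = -49.1 cm.
The image is virtual, upright and reduced, on the same side as the object.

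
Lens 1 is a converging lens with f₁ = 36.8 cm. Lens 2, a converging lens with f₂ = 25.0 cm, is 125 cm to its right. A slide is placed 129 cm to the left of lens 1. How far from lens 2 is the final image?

Lens 1: 1/d_i1 = 1/f₁ − 1/d_o1 = 1/(36.8) − 1/(129) = 0.01942, so d_i1 = 51.49 cm.
The intermediate image is 51.49 cm to the right of lens 1, which is 125 − (51.49) = 73.51 cm to the left of lens 2, so d_o2 = +73.51 cm.
Lens 2: 1/d_i2 = 1/f₂ − 1/d_o2 = 1/(25.0) − 1/(73.51) = 0.02640, so d_i2 = 37.9 cm.
The final image is real, 37.9 cm to the right of lens 2 (overall magnification ≈ 0.21).

37.9 cm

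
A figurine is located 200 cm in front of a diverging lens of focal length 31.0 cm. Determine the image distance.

26.8 cm

For a diverging lens, f = -31.0 cm.
Thin-lens equation: 1/v = 1/f − 1/u = 1/(-31.00) − 1/(200) = -0.03226 − 0.005000 = -0.03726, so v = -26.8 cm.
The image is virtual, upright and reduced, on the same side as the object.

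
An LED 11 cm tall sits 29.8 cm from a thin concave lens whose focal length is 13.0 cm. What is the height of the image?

For a concave lens, f = -13.0 cm.
1/d_i = 1/f − 1/d_o = 1/(-13.00) − 1/(29.8) = -0.1105, so d_i = -9.051 cm.
m = −d_i/d_o = +0.3037.
|h_i| = |m|·h_o = 0.3037 × 11 = 3.34 cm. The image is virtual, upright and reduced, on the same side as the object.

3.34 cm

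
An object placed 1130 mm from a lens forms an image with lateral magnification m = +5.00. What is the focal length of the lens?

m = −d_i/d_o ⇒ d_i = −m·d_o = −(+5.00)·(1130) = -5650 mm.
1/f = 1/d_o + 1/d_i = 1/(1130) + 1/(-5650) = 0.0007080, so f = 1410 mm.
Since f is positive, the lens is converging.

f = 1410 mm (converging)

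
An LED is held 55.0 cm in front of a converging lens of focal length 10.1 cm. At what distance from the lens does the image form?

Lens equation: 1/d_i = 1/f − 1/d_o = 1/(10.10) − 1/(55.0) = 0.09901 − 0.01818 = 0.08083, so d_i = 12.4 cm.
The image is real, inverted and reduced, on the far side of the lens.

12.4 cm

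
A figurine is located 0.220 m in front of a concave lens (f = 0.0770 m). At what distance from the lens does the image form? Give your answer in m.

0.0570 m

For a concave lens, f = -0.0770 m.
Lens equation: 1/s_i = 1/f − 1/s_o = 1/(-0.07700) − 1/(0.220) = -12.99 − 4.545 = -17.53, so s_i = -0.0570 m.
The image is virtual, upright and reduced, on the same side as the object.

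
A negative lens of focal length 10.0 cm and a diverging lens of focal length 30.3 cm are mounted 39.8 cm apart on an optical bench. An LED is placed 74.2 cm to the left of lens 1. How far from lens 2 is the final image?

Lens 1 is diverging, so f₁ = −10.0 cm.
Lens 1: 1/d_i1 = 1/f₁ − 1/d_o1 = 1/(-10.0) − 1/(74.2) = -0.1135, so d_i1 = -8.812 cm.
The intermediate image is 8.812 cm to the left of lens 1 (virtual), which is 39.8 − (-8.812) = 48.61 cm to the left of lens 2, so d_o2 = +48.61 cm.
Lens 2 is diverging, so f₂ = −30.3 cm.
Lens 2: 1/d_i2 = 1/f₂ − 1/d_o2 = 1/(-30.3) − 1/(48.61) = -0.05358, so d_i2 = -18.7 cm.
The final image is virtual, 18.7 cm to the left of lens 2 (overall magnification ≈ 0.046).

18.7 cm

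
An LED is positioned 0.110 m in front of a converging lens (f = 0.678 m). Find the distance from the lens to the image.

0.131 m

Lens equation: 1/s_i = 1/f − 1/s_o = 1/(0.6780) − 1/(0.110) = 1.475 − 9.091 = -7.616, so s_i = -0.131 m.
The image is virtual, upright and enlarged, on the same side as the object.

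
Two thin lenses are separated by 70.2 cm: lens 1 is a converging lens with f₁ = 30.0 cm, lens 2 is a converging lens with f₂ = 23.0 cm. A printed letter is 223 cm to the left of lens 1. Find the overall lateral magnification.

m = +0.285

Lens 1: 1/d_i1 = 1/(30.0) − 1/(223) = 0.02885, so d_i1 = 34.66 cm; m₁ = −d_i1/d_o1 = -0.1554.
d_o2 = 70.2 − (34.66) = 35.54 cm.
Lens 2: 1/d_i2 = 1/(23.0) − 1/(35.54) = 0.01534, so d_i2 = 65.19 cm; m₂ = −d_i2/d_o2 = -1.834.
m = m₁·m₂ = (-0.1554)(-1.834) = +0.285.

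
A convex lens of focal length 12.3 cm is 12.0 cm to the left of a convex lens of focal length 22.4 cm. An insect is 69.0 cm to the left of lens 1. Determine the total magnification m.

m = -0.192

Lens 1: 1/d_i1 = 1/(12.3) − 1/(69.0) = 0.06681, so d_i1 = 14.97 cm; m₁ = −d_i1/d_o1 = -0.2170.
d_o2 = 12.0 − (14.97) = -2.970 cm (virtual object).
Lens 2: 1/d_i2 = 1/(22.4) − 1/(-2.970) = 0.3813, so d_i2 = 2.622 cm; m₂ = −d_i2/d_o2 = +0.8829.
m = m₁·m₂ = (-0.2170)(+0.8829) = -0.192.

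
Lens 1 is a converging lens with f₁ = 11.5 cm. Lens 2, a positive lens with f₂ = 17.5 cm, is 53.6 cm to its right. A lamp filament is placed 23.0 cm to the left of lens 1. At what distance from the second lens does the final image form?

40.9 cm

Lens 1: 1/d_i1 = 1/f₁ − 1/d_o1 = 1/(11.5) − 1/(23.0) = 0.04348, so d_i1 = 23.00 cm.
The intermediate image is 23.00 cm to the right of lens 1, which is 53.6 − (23.00) = 30.60 cm to the left of lens 2, so d_o2 = +30.60 cm.
Lens 2: 1/d_i2 = 1/f₂ − 1/d_o2 = 1/(17.5) − 1/(30.60) = 0.02446, so d_i2 = 40.9 cm.
The final image is real, 40.9 cm to the right of lens 2 (overall magnification ≈ 1.3).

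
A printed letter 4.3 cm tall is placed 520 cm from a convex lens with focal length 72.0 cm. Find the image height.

0.691 cm

1/d_i = 1/f − 1/d_o = 1/(72.00) − 1/(520) = 0.01197, so d_i = 83.57 cm.
m = −d_i/d_o = -0.1607.
|h_i| = |m|·h_o = 0.1607 × 4.3 = 0.691 cm. The image is real, inverted and reduced, on the far side of the lens.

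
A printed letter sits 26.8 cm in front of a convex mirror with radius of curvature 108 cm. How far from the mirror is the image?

17.9 cm

f = R/2 = 108/2 = 54.00 cm; for a convex mirror, f = -54.00 cm.
Mirror equation: 1/q = 1/f − 1/p = 1/(-54.00) − 1/(26.8) = -0.01852 − 0.03731 = -0.05583, so q = -17.9 cm.
The image is virtual, upright and reduced, behind the mirror.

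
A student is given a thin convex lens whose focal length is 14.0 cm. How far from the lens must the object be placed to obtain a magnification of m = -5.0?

16.8 cm

m = −d_i/d_o ⇒ d_i = −m·d_o.
1/f = 1/d_o + 1/d_i = 1/d_o − 1/(m·d_o) = (1 − 1/m)/d_o, so d_o = f(1 − 1/m) = (14.00)(1 − 1/(-5.0)) = 16.8 cm.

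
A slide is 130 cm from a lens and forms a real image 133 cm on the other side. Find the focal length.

f = 65.7 cm (converging)

Real image ⇒ d_i = +133 cm.
1/f = 1/d_o + 1/d_i = 1/(130) + 1/(133) = 0.01521, so f = 65.7 cm.
Since f is positive, the lens is converging.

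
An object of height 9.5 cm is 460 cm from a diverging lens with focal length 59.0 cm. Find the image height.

1.08 cm

For a diverging lens, f = -59.0 cm.
1/d_i = 1/f − 1/d_o = 1/(-59.00) − 1/(460) = -0.01912, so d_i = -52.29 cm.
m = −d_i/d_o = +0.1137.
|h_i| = |m|·h_o = 0.1137 × 9.5 = 1.08 cm. The image is virtual, upright and reduced, on the same side as the object.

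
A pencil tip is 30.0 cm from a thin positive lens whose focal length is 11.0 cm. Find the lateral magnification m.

m = -0.579

1/d_i = 1/f − 1/d_o = 1/(11.00) − 1/(30.0) = 0.05758, so d_i = 17.37 cm.
m = −d_i/d_o = −(17.37)/(30.0) = -0.579.
The image is real, inverted and reduced, on the far side of the lens.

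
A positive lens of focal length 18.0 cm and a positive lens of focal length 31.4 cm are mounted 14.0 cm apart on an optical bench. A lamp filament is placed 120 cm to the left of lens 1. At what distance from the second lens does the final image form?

Lens 1: 1/d_i1 = 1/f₁ − 1/d_o1 = 1/(18.0) − 1/(120) = 0.04722, so d_i1 = 21.18 cm.
The intermediate image is 21.18 cm to the right of lens 1, which lies 7.180 cm to the right of lens 2 — a virtual object — so d_o2 = −7.180 cm.
Lens 2: 1/d_i2 = 1/f₂ − 1/d_o2 = 1/(31.4) − 1/(-7.180) = 0.1711, so d_i2 = 5.84 cm.
The final image is real, 5.84 cm to the right of lens 2 (overall magnification ≈ -0.14).

5.84 cm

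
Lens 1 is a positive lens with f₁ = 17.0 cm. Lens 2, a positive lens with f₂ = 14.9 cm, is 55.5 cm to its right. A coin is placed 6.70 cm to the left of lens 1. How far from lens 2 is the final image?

Lens 1: 1/d_i1 = 1/f₁ − 1/d_o1 = 1/(17.0) − 1/(6.70) = -0.09043, so d_i1 = -11.06 cm.
The intermediate image is 11.06 cm to the left of lens 1 (virtual), which is 55.5 − (-11.06) = 66.56 cm to the left of lens 2, so d_o2 = +66.56 cm.
Lens 2: 1/d_i2 = 1/f₂ − 1/d_o2 = 1/(14.9) − 1/(66.56) = 0.05209, so d_i2 = 19.2 cm.
The final image is real, 19.2 cm to the right of lens 2 (overall magnification ≈ -0.48).

19.2 cm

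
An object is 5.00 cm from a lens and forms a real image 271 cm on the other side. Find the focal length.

Real image ⇒ d_i = +271 cm.
1/f = 1/d_o + 1/d_i = 1/(5.00) + 1/(271) = 0.2037, so f = 4.91 cm.
Since f is positive, the lens is converging.

f = 4.91 cm (converging)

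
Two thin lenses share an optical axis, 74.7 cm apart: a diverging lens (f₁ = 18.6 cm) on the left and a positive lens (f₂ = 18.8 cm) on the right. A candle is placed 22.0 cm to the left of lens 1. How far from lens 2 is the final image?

24.2 cm

Lens 1 is diverging, so f₁ = −18.6 cm.
Lens 1: 1/d_i1 = 1/f₁ − 1/d_o1 = 1/(-18.6) − 1/(22.0) = -0.09922, so d_i1 = -10.08 cm.
The intermediate image is 10.08 cm to the left of lens 1 (virtual), which is 74.7 − (-10.08) = 84.78 cm to the left of lens 2, so d_o2 = +84.78 cm.
Lens 2: 1/d_i2 = 1/f₂ − 1/d_o2 = 1/(18.8) − 1/(84.78) = 0.04140, so d_i2 = 24.2 cm.
The final image is real, 24.2 cm to the right of lens 2 (overall magnification ≈ -0.13).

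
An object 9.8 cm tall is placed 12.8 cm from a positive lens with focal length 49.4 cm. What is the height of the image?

1/d_i = 1/f − 1/d_o = 1/(49.40) − 1/(12.8) = -0.05788, so d_i = -17.28 cm.
m = −d_i/d_o = +1.350.
|h_i| = |m|·h_o = 1.350 × 9.8 = 13.2 cm. The image is virtual, upright and enlarged, on the same side as the object.

13.2 cm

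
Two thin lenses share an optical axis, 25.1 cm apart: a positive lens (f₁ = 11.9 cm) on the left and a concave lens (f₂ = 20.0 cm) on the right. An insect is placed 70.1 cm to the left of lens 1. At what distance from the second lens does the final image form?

Lens 1: 1/d_i1 = 1/f₁ − 1/d_o1 = 1/(11.9) − 1/(70.1) = 0.06977, so d_i1 = 14.33 cm.
The intermediate image is 14.33 cm to the right of lens 1, which is 25.1 − (14.33) = 10.77 cm to the left of lens 2, so d_o2 = +10.77 cm.
Lens 2 is diverging, so f₂ = −20.0 cm.
Lens 2: 1/d_i2 = 1/f₂ − 1/d_o2 = 1/(-20.0) − 1/(10.77) = -0.1429, so d_i2 = -7.00 cm.
The final image is virtual, 7.00 cm to the left of lens 2 (overall magnification ≈ -0.13).

7.00 cm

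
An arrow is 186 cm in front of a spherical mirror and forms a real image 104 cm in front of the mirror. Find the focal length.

f = 66.7 cm (concave)

Real image ⇒ d_i = +104 cm.
1/f = 1/d_o + 1/d_i = 1/(186) + 1/(104) = 0.01499, so f = 66.7 cm.
Since f is positive, the spherical mirror is concave.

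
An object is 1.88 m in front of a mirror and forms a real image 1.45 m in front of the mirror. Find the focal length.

f = 0.819 m (concave)

Real image ⇒ d_i = +1.45 m.
1/f = 1/d_o + 1/d_i = 1/(1.88) + 1/(1.45) = 1.222, so f = 0.819 m.
Since f is positive, the mirror is concave.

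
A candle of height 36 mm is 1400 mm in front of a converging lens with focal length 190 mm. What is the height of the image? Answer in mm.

1/d_i = 1/f − 1/d_o = 1/(190.0) − 1/(1400) = 0.004549, so d_i = 219.8 mm.
m = −d_i/d_o = -0.1570.
|h_i| = |m|·h_o = 0.1570 × 36 = 5.65 mm. The image is real, inverted and reduced, on the far side of the lens.

5.65 mm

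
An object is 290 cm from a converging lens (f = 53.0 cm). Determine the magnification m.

1/d_i = 1/f − 1/d_o = 1/(53.00) − 1/(290) = 0.01542, so d_i = 64.85 cm.
m = −d_i/d_o = −(64.85)/(290) = -0.224.
The image is real, inverted and reduced, on the far side of the lens.

m = -0.224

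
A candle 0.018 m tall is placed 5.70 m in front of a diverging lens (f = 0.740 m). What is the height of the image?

For a diverging lens, f = -0.740 m.
1/d_i = 1/f − 1/d_o = 1/(-0.7400) − 1/(5.70) = -1.527, so d_i = -0.6550 m.
m = −d_i/d_o = +0.1149.
|h_i| = |m|·h_o = 0.1149 × 0.018 = 0.00207 m. The image is virtual, upright and reduced, on the same side as the object.

0.00207 m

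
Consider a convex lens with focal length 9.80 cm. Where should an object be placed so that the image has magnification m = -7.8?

m = −d_i/d_o ⇒ d_i = −m·d_o.
1/f = 1/d_o + 1/d_i = 1/d_o − 1/(m·d_o) = (1 − 1/m)/d_o, so d_o = f(1 − 1/m) = (9.800)(1 − 1/(-7.8)) = 11.1 cm.

11.1 cm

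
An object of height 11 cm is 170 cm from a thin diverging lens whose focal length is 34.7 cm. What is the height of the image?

1.86 cm

For a diverging lens, f = -34.7 cm.
1/d_i = 1/f − 1/d_o = 1/(-34.70) − 1/(170) = -0.03470, so d_i = -28.82 cm.
m = −d_i/d_o = +0.1695.
|h_i| = |m|·h_o = 0.1695 × 11 = 1.86 cm. The image is virtual, upright and reduced, on the same side as the object.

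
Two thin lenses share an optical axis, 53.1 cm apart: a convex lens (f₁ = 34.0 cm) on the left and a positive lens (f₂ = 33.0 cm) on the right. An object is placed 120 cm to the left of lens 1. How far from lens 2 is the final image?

6.83 cm

Lens 1: 1/d_i1 = 1/f₁ − 1/d_o1 = 1/(34.0) − 1/(120) = 0.02108, so d_i1 = 47.44 cm.
The intermediate image is 47.44 cm to the right of lens 1, which is 53.1 − (47.44) = 5.660 cm to the left of lens 2, so d_o2 = +5.660 cm.
Lens 2: 1/d_i2 = 1/f₂ − 1/d_o2 = 1/(33.0) − 1/(5.660) = -0.1464, so d_i2 = -6.83 cm.
The final image is virtual, 6.83 cm to the left of lens 2 (overall magnification ≈ -0.48).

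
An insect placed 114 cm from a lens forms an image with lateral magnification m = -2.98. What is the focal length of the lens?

m = −d_i/d_o ⇒ d_i = −m·d_o = −(-2.98)·(114) = 339.7 cm.
1/f = 1/d_o + 1/d_i = 1/(114) + 1/(339.7) = 0.01172, so f = 85.4 cm.
Since f is positive, the lens is converging.

f = 85.4 cm (converging)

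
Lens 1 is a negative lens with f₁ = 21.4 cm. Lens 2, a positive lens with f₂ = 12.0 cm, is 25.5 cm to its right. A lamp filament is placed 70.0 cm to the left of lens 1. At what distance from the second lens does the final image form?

16.8 cm

Lens 1 is diverging, so f₁ = −21.4 cm.
Lens 1: 1/d_i1 = 1/f₁ − 1/d_o1 = 1/(-21.4) − 1/(70.0) = -0.06101, so d_i1 = -16.39 cm.
The intermediate image is 16.39 cm to the left of lens 1 (virtual), which is 25.5 − (-16.39) = 41.89 cm to the left of lens 2, so d_o2 = +41.89 cm.
Lens 2: 1/d_i2 = 1/f₂ − 1/d_o2 = 1/(12.0) − 1/(41.89) = 0.05946, so d_i2 = 16.8 cm.
The final image is real, 16.8 cm to the right of lens 2 (overall magnification ≈ -0.094).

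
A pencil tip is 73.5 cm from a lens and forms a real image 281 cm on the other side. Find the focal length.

f = 58.3 cm (converging)

Real image ⇒ d_i = +281 cm.
1/f = 1/d_o + 1/d_i = 1/(73.5) + 1/(281) = 0.01716, so f = 58.3 cm.
Since f is positive, the lens is converging.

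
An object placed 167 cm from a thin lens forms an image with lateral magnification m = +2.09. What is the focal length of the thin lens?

m = −d_i/d_o ⇒ d_i = −m·d_o = −(+2.09)·(167) = -349.0 cm.
1/f = 1/d_o + 1/d_i = 1/(167) + 1/(-349.0) = 0.003123, so f = 320 cm.
Since f is positive, the thin lens is converging.

f = 320 cm (converging)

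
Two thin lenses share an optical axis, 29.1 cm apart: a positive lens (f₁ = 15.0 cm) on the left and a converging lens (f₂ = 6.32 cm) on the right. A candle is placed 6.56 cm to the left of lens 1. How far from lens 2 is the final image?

7.48 cm

Lens 1: 1/d_i1 = 1/f₁ − 1/d_o1 = 1/(15.0) − 1/(6.56) = -0.08577, so d_i1 = -11.66 cm.
The intermediate image is 11.66 cm to the left of lens 1 (virtual), which is 29.1 − (-11.66) = 40.76 cm to the left of lens 2, so d_o2 = +40.76 cm.
Lens 2: 1/d_i2 = 1/f₂ − 1/d_o2 = 1/(6.32) − 1/(40.76) = 0.1337, so d_i2 = 7.48 cm.
The final image is real, 7.48 cm to the right of lens 2 (overall magnification ≈ -0.33).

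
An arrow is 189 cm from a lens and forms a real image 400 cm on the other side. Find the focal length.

Real image ⇒ d_i = +400 cm.
1/f = 1/d_o + 1/d_i = 1/(189) + 1/(400) = 0.007791, so f = 128 cm.
Since f is positive, the lens is converging.

f = 128 cm (converging)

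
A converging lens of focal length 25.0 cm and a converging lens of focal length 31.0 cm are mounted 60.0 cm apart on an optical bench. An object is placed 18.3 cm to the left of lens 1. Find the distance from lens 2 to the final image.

Lens 1: 1/d_i1 = 1/f₁ − 1/d_o1 = 1/(25.0) − 1/(18.3) = -0.01464, so d_i1 = -68.28 cm.
The intermediate image is 68.28 cm to the left of lens 1 (virtual), which is 60.0 − (-68.28) = 128.3 cm to the left of lens 2, so d_o2 = +128.3 cm.
Lens 2: 1/d_i2 = 1/f₂ − 1/d_o2 = 1/(31.0) − 1/(128.3) = 0.02446, so d_i2 = 40.9 cm.
The final image is real, 40.9 cm to the right of lens 2 (overall magnification ≈ -1.2).

40.9 cm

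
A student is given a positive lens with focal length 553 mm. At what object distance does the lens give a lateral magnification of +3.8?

m = −d_i/d_o ⇒ d_i = −m·d_o.
1/f = 1/d_o + 1/d_i = 1/d_o − 1/(m·d_o) = (1 − 1/m)/d_o, so d_o = f(1 − 1/m) = (553.0)(1 − 1/(+3.8)) = 407 mm.

407 mm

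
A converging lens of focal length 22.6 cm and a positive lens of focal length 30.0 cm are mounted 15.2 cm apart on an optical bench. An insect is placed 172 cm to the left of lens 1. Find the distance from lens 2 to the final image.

7.95 cm

Lens 1: 1/d_i1 = 1/f₁ − 1/d_o1 = 1/(22.6) − 1/(172) = 0.03843, so d_i1 = 26.02 cm.
The intermediate image is 26.02 cm to the right of lens 1, which lies 10.82 cm to the right of lens 2 — a virtual object — so d_o2 = −10.82 cm.
Lens 2: 1/d_i2 = 1/f₂ − 1/d_o2 = 1/(30.0) − 1/(-10.82) = 0.1258, so d_i2 = 7.95 cm.
The final image is real, 7.95 cm to the right of lens 2 (overall magnification ≈ -0.11).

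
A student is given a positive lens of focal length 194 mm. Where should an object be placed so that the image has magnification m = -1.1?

370 mm

m = −d_i/d_o ⇒ d_i = −m·d_o.
1/f = 1/d_o + 1/d_i = 1/d_o − 1/(m·d_o) = (1 − 1/m)/d_o, so d_o = f(1 − 1/m) = (194.0)(1 − 1/(-1.1)) = 370 mm.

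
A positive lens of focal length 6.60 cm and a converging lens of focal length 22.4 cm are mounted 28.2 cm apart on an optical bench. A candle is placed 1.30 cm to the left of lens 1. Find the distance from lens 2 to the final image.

Lens 1: 1/d_i1 = 1/f₁ − 1/d_o1 = 1/(6.60) − 1/(1.30) = -0.6177, so d_i1 = -1.619 cm.
The intermediate image is 1.619 cm to the left of lens 1 (virtual), which is 28.2 − (-1.619) = 29.82 cm to the left of lens 2, so d_o2 = +29.82 cm.
Lens 2: 1/d_i2 = 1/f₂ − 1/d_o2 = 1/(22.4) − 1/(29.82) = 0.01111, so d_i2 = 90.0 cm.
The final image is real, 90.0 cm to the right of lens 2 (overall magnification ≈ -3.8).

90.0 cm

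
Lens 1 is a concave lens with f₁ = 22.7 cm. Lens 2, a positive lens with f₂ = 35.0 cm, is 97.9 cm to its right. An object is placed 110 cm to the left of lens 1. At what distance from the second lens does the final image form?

50.0 cm

Lens 1 is diverging, so f₁ = −22.7 cm.
Lens 1: 1/d_i1 = 1/f₁ − 1/d_o1 = 1/(-22.7) − 1/(110) = -0.05314, so d_i1 = -18.82 cm.
The intermediate image is 18.82 cm to the left of lens 1 (virtual), which is 97.9 − (-18.82) = 116.7 cm to the left of lens 2, so d_o2 = +116.7 cm.
Lens 2: 1/d_i2 = 1/f₂ − 1/d_o2 = 1/(35.0) − 1/(116.7) = 0.02000, so d_i2 = 50.0 cm.
The final image is real, 50.0 cm to the right of lens 2 (overall magnification ≈ -0.073).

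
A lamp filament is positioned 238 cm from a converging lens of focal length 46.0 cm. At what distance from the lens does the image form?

Thin-lens equation: 1/q = 1/f − 1/p = 1/(46.00) − 1/(238) = 0.02174 − 0.004202 = 0.01754, so q = 57.0 cm.
The image is real, inverted and reduced, on the far side of the lens.

57.0 cm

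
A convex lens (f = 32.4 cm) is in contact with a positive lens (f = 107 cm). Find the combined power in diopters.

P₁ = 1/f₁ = 1/(0.324 m) = +3.086 D; P₂ = 1/f₂ = 1/(1.07 m) = +0.9346 D.
For thin lenses in contact, P = P₁ + P₂ = (+3.086) + (+0.9346) = +4.02 D.

P = +4.02 D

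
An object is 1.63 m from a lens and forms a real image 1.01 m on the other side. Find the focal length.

f = 0.624 m (converging)

Real image ⇒ d_i = +1.01 m.
1/f = 1/d_o + 1/d_i = 1/(1.63) + 1/(1.01) = 1.604, so f = 0.624 m.
Since f is positive, the lens is converging.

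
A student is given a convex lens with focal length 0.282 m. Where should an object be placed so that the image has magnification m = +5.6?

m = −d_i/d_o ⇒ d_i = −m·d_o.
1/f = 1/d_o + 1/d_i = 1/d_o − 1/(m·d_o) = (1 − 1/m)/d_o, so d_o = f(1 − 1/m) = (0.2820)(1 − 1/(+5.6)) = 0.232 m.

0.232 m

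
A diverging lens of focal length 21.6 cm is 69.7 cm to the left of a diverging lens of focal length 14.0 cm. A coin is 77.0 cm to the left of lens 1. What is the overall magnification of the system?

f₁ = −21.6 cm (diverging).
Lens 1: 1/d_i1 = 1/(-21.6) − 1/(77.0) = -0.05928, so d_i1 = -16.87 cm; m₁ = −d_i1/d_o1 = +0.2191.
d_o2 = 69.7 − (-16.87) = 86.57 cm.
f₂ = −14.0 cm (diverging).
Lens 2: 1/d_i2 = 1/(-14.0) − 1/(86.57) = -0.08298, so d_i2 = -12.05 cm; m₂ = −d_i2/d_o2 = +0.1392.
m = m₁·m₂ = (+0.2191)(+0.1392) = +0.0305.

m = +0.0305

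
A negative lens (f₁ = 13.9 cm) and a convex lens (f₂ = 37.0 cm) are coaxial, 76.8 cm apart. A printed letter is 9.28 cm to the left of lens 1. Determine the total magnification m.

m = -0.489

f₁ = −13.9 cm (diverging).
Lens 1: 1/d_i1 = 1/(-13.9) − 1/(9.28) = -0.1797, so d_i1 = -5.565 cm; m₁ = −d_i1/d_o1 = +0.5997.
d_o2 = 76.8 − (-5.565) = 82.36 cm.
Lens 2: 1/d_i2 = 1/(37.0) − 1/(82.36) = 0.01489, so d_i2 = 67.18 cm; m₂ = −d_i2/d_o2 = -0.8157.
m = m₁·m₂ = (+0.5997)(-0.8157) = -0.489.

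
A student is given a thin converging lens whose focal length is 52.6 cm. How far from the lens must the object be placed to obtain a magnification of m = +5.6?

43.2 cm

m = −d_i/d_o ⇒ d_i = −m·d_o.
1/f = 1/d_o + 1/d_i = 1/d_o − 1/(m·d_o) = (1 − 1/m)/d_o, so d_o = f(1 − 1/m) = (52.60)(1 − 1/(+5.6)) = 43.2 cm.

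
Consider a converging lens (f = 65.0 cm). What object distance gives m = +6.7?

m = −d_i/d_o ⇒ d_i = −m·d_o.
1/f = 1/d_o + 1/d_i = 1/d_o − 1/(m·d_o) = (1 − 1/m)/d_o, so d_o = f(1 − 1/m) = (65.00)(1 − 1/(+6.7)) = 55.3 cm.

55.3 cm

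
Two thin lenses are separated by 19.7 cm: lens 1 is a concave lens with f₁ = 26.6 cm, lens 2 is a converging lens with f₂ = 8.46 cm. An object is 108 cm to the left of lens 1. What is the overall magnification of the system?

m = -0.0513

f₁ = −26.6 cm (diverging).
Lens 1: 1/d_i1 = 1/(-26.6) − 1/(108) = -0.04685, so d_i1 = -21.34 cm; m₁ = −d_i1/d_o1 = +0.1976.
d_o2 = 19.7 − (-21.34) = 41.04 cm.
Lens 2: 1/d_i2 = 1/(8.46) − 1/(41.04) = 0.09384, so d_i2 = 10.66 cm; m₂ = −d_i2/d_o2 = -0.2597.
m = m₁·m₂ = (+0.1976)(-0.2597) = -0.0513.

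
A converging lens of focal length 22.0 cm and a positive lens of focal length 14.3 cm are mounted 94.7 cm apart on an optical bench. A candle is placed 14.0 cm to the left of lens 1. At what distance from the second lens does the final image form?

Lens 1: 1/d_i1 = 1/f₁ − 1/d_o1 = 1/(22.0) − 1/(14.0) = -0.02597, so d_i1 = -38.50 cm.
The intermediate image is 38.50 cm to the left of lens 1 (virtual), which is 94.7 − (-38.50) = 133.2 cm to the left of lens 2, so d_o2 = +133.2 cm.
Lens 2: 1/d_i2 = 1/f₂ − 1/d_o2 = 1/(14.3) − 1/(133.2) = 0.06242, so d_i2 = 16.0 cm.
The final image is real, 16.0 cm to the right of lens 2 (overall magnification ≈ -0.33).

16.0 cm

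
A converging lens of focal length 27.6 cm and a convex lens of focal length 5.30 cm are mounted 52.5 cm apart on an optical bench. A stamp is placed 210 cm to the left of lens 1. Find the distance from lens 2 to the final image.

Lens 1: 1/d_i1 = 1/f₁ − 1/d_o1 = 1/(27.6) − 1/(210) = 0.03147, so d_i1 = 31.78 cm.
The intermediate image is 31.78 cm to the right of lens 1, which is 52.5 − (31.78) = 20.72 cm to the left of lens 2, so d_o2 = +20.72 cm.
Lens 2: 1/d_i2 = 1/f₂ − 1/d_o2 = 1/(5.30) − 1/(20.72) = 0.1404, so d_i2 = 7.12 cm.
The final image is real, 7.12 cm to the right of lens 2 (overall magnification ≈ 0.052).

7.12 cm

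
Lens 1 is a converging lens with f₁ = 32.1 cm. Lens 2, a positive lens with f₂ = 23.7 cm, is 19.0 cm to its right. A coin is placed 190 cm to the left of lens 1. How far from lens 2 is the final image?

10.7 cm

Lens 1: 1/d_i1 = 1/f₁ − 1/d_o1 = 1/(32.1) − 1/(190) = 0.02589, so d_i1 = 38.63 cm.
The intermediate image is 38.63 cm to the right of lens 1, which lies 19.63 cm to the right of lens 2 — a virtual object — so d_o2 = −19.63 cm.
Lens 2: 1/d_i2 = 1/f₂ − 1/d_o2 = 1/(23.7) − 1/(-19.63) = 0.09314, so d_i2 = 10.7 cm.
The final image is real, 10.7 cm to the right of lens 2 (overall magnification ≈ -0.11).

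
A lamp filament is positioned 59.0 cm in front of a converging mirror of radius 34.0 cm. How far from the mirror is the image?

23.9 cm

f = R/2 = 34.0/2 = 17.00 cm.
Mirror equation: 1/q = 1/f − 1/p = 1/(17.00) − 1/(59.0) = 0.05882 − 0.01695 = 0.04187, so q = 23.9 cm.
The image is real, inverted and reduced, in front of the mirror.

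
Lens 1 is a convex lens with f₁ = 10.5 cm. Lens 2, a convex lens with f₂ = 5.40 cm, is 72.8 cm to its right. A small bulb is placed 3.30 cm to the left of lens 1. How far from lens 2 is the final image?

Lens 1: 1/d_i1 = 1/f₁ − 1/d_o1 = 1/(10.5) − 1/(3.30) = -0.2078, so d_i1 = -4.812 cm.
The intermediate image is 4.812 cm to the left of lens 1 (virtual), which is 72.8 − (-4.812) = 77.61 cm to the left of lens 2, so d_o2 = +77.61 cm.
Lens 2: 1/d_i2 = 1/f₂ − 1/d_o2 = 1/(5.40) − 1/(77.61) = 0.1723, so d_i2 = 5.80 cm.
The final image is real, 5.80 cm to the right of lens 2 (overall magnification ≈ -0.11).

5.80 cm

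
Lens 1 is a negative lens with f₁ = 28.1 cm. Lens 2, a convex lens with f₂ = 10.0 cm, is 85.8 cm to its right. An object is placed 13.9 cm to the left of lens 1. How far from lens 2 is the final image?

Lens 1 is diverging, so f₁ = −28.1 cm.
Lens 1: 1/d_i1 = 1/f₁ − 1/d_o1 = 1/(-28.1) − 1/(13.9) = -0.1075, so d_i1 = -9.300 cm.
The intermediate image is 9.300 cm to the left of lens 1 (virtual), which is 85.8 − (-9.300) = 95.10 cm to the left of lens 2, so d_o2 = +95.10 cm.
Lens 2: 1/d_i2 = 1/f₂ − 1/d_o2 = 1/(10.0) − 1/(95.10) = 0.08948, so d_i2 = 11.2 cm.
The final image is real, 11.2 cm to the right of lens 2 (overall magnification ≈ -0.079).

11.2 cm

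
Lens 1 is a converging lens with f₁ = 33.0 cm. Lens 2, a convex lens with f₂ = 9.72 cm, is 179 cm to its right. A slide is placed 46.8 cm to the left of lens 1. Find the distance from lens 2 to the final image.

Lens 1: 1/d_i1 = 1/f₁ − 1/d_o1 = 1/(33.0) − 1/(46.8) = 0.008936, so d_i1 = 111.9 cm.
The intermediate image is 111.9 cm to the right of lens 1, which is 179 − (111.9) = 67.10 cm to the left of lens 2, so d_o2 = +67.10 cm.
Lens 2: 1/d_i2 = 1/f₂ − 1/d_o2 = 1/(9.72) − 1/(67.10) = 0.08798, so d_i2 = 11.4 cm.
The final image is real, 11.4 cm to the right of lens 2 (overall magnification ≈ 0.41).

11.4 cm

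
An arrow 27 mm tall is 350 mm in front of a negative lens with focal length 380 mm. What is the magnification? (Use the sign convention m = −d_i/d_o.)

For a negative lens, f = -380 mm.
1/d_i = 1/f − 1/d_o = 1/(-380.0) − 1/(350) = -0.005489, so d_i = -182.2 mm.
m = −d_i/d_o = −(-182.2)/(350) = +0.521.
The image is virtual, upright and reduced, on the same side as the object.

m = +0.521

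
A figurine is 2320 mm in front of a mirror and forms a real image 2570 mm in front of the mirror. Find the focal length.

f = 1220 mm (concave)

Real image ⇒ d_i = +2570 mm.
1/f = 1/d_o + 1/d_i = 1/(2320) + 1/(2570) = 0.0008201, so f = 1220 mm.
Since f is positive, the mirror is concave.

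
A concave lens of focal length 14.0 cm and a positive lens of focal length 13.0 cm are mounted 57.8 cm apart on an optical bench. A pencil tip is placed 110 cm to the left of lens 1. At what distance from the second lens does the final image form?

16.0 cm

Lens 1 is diverging, so f₁ = −14.0 cm.
Lens 1: 1/d_i1 = 1/f₁ − 1/d_o1 = 1/(-14.0) − 1/(110) = -0.08052, so d_i1 = -12.42 cm.
The intermediate image is 12.42 cm to the left of lens 1 (virtual), which is 57.8 − (-12.42) = 70.22 cm to the left of lens 2, so d_o2 = +70.22 cm.
Lens 2: 1/d_i2 = 1/f₂ − 1/d_o2 = 1/(13.0) − 1/(70.22) = 0.06268, so d_i2 = 16.0 cm.
The final image is real, 16.0 cm to the right of lens 2 (overall magnification ≈ -0.026).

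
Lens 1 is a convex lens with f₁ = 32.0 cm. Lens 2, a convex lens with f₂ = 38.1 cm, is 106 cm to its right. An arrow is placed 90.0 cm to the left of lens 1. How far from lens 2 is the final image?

Lens 1: 1/d_i1 = 1/f₁ − 1/d_o1 = 1/(32.0) − 1/(90.0) = 0.02014, so d_i1 = 49.66 cm.
The intermediate image is 49.66 cm to the right of lens 1, which is 106 − (49.66) = 56.34 cm to the left of lens 2, so d_o2 = +56.34 cm.
Lens 2: 1/d_i2 = 1/f₂ − 1/d_o2 = 1/(38.1) − 1/(56.34) = 0.008497, so d_i2 = 118 cm.
The final image is real, 118 cm to the right of lens 2 (overall magnification ≈ 1.2).

118 cm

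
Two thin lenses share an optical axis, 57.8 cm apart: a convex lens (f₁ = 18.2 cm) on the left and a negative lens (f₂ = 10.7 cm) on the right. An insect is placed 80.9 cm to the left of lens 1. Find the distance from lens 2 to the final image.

Lens 1: 1/d_i1 = 1/f₁ − 1/d_o1 = 1/(18.2) − 1/(80.9) = 0.04258, so d_i1 = 23.48 cm.
The intermediate image is 23.48 cm to the right of lens 1, which is 57.8 − (23.48) = 34.32 cm to the left of lens 2, so d_o2 = +34.32 cm.
Lens 2 is diverging, so f₂ = −10.7 cm.
Lens 2: 1/d_i2 = 1/f₂ − 1/d_o2 = 1/(-10.7) − 1/(34.32) = -0.1226, so d_i2 = -8.16 cm.
The final image is virtual, 8.16 cm to the left of lens 2 (overall magnification ≈ -0.069).

8.16 cm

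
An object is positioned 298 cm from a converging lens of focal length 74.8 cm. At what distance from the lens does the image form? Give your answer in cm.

99.9 cm

Thin-lens equation: 1/d_i = 1/f − 1/d_o = 1/(74.80) − 1/(298) = 0.01337 − 0.003356 = 0.01001, so d_i = 99.9 cm.
The image is real, inverted and reduced, on the far side of the lens.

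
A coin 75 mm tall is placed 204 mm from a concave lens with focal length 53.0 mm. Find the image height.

For a concave lens, f = -53.0 mm.
1/d_i = 1/f − 1/d_o = 1/(-53.00) − 1/(204) = -0.02377, so d_i = -42.07 mm.
m = −d_i/d_o = +0.2062.
|h_i| = |m|·h_o = 0.2062 × 75 = 15.5 mm. The image is virtual, upright and reduced, on the same side as the object.

15.5 mm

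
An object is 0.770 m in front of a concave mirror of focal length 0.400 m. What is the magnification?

m = -1.08

1/d_i = 1/f − 1/d_o = 1/(0.4000) − 1/(0.770) = 1.201, so d_i = 0.8324 m.
m = −d_i/d_o = −(0.8324)/(0.770) = -1.08.
The image is real, inverted and enlarged, in front of the mirror.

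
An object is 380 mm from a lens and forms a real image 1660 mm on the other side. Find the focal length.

Real image ⇒ d_i = +1660 mm.
1/f = 1/d_o + 1/d_i = 1/(380) + 1/(1660) = 0.003234, so f = 309 mm.
Since f is positive, the lens is converging.

f = 309 mm (converging)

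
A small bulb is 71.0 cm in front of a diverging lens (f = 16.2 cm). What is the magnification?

For a diverging lens, f = -16.2 cm.
1/d_i = 1/f − 1/d_o = 1/(-16.20) − 1/(71.0) = -0.07581, so d_i = -13.19 cm.
m = −d_i/d_o = −(-13.19)/(71.0) = +0.186.
The image is virtual, upright and reduced, on the same side as the object.

m = +0.186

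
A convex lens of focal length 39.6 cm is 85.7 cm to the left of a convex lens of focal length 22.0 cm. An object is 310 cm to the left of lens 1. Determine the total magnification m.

Lens 1: 1/d_i1 = 1/(39.6) − 1/(310) = 0.02203, so d_i1 = 45.40 cm; m₁ = −d_i1/d_o1 = -0.1465.
d_o2 = 85.7 − (45.40) = 40.30 cm.
Lens 2: 1/d_i2 = 1/(22.0) − 1/(40.30) = 0.02064, so d_i2 = 48.45 cm; m₂ = −d_i2/d_o2 = -1.202.
m = m₁·m₂ = (-0.1465)(-1.202) = +0.176.

m = +0.176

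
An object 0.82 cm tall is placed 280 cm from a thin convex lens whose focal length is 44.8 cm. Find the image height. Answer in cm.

0.156 cm

1/d_i = 1/f − 1/d_o = 1/(44.80) − 1/(280) = 0.01875, so d_i = 53.33 cm.
m = −d_i/d_o = -0.1905.
|h_i| = |m|·h_o = 0.1905 × 0.82 = 0.156 cm. The image is real, inverted and reduced, on the far side of the lens.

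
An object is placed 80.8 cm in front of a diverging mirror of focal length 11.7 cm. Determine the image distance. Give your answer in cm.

10.2 cm

For a diverging mirror, f = -11.7 cm.
Mirror equation: 1/q = 1/f − 1/p = 1/(-11.70) − 1/(80.8) = -0.08547 − 0.01238 = -0.09785, so q = -10.2 cm.
The image is virtual, upright and reduced, behind the mirror.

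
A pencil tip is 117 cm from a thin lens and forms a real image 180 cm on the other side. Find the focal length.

f = 70.9 cm (converging)

Real image ⇒ d_i = +180 cm.
1/f = 1/d_o + 1/d_i = 1/(117) + 1/(180) = 0.01410, so f = 70.9 cm.
Since f is positive, the thin lens is converging.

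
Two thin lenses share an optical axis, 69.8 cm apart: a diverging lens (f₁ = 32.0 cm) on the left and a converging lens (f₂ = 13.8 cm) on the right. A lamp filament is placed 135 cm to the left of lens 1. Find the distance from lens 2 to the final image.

Lens 1 is diverging, so f₁ = −32.0 cm.
Lens 1: 1/d_i1 = 1/f₁ − 1/d_o1 = 1/(-32.0) − 1/(135) = -0.03866, so d_i1 = -25.87 cm.
The intermediate image is 25.87 cm to the left of lens 1 (virtual), which is 69.8 − (-25.87) = 95.67 cm to the left of lens 2, so d_o2 = +95.67 cm.
Lens 2: 1/d_i2 = 1/f₂ − 1/d_o2 = 1/(13.8) − 1/(95.67) = 0.06201, so d_i2 = 16.1 cm.
The final image is real, 16.1 cm to the right of lens 2 (overall magnification ≈ -0.032).

16.1 cm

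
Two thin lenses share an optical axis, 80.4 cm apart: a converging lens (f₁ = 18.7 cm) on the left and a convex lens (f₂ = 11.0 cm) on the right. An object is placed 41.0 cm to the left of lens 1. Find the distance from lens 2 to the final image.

Lens 1: 1/d_i1 = 1/f₁ − 1/d_o1 = 1/(18.7) − 1/(41.0) = 0.02909, so d_i1 = 34.38 cm.
The intermediate image is 34.38 cm to the right of lens 1, which is 80.4 − (34.38) = 46.02 cm to the left of lens 2, so d_o2 = +46.02 cm.
Lens 2: 1/d_i2 = 1/f₂ − 1/d_o2 = 1/(11.0) − 1/(46.02) = 0.06918, so d_i2 = 14.5 cm.
The final image is real, 14.5 cm to the right of lens 2 (overall magnification ≈ 0.26).

14.5 cm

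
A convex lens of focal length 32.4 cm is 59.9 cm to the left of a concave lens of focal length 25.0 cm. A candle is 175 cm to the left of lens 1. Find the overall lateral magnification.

Lens 1: 1/d_i1 = 1/(32.4) − 1/(175) = 0.02515, so d_i1 = 39.76 cm; m₁ = −d_i1/d_o1 = -0.2272.
d_o2 = 59.9 − (39.76) = 20.14 cm.
f₂ = −25.0 cm (diverging).
Lens 2: 1/d_i2 = 1/(-25.0) − 1/(20.14) = -0.08965, so d_i2 = -11.15 cm; m₂ = −d_i2/d_o2 = +0.5538.
m = m₁·m₂ = (-0.2272)(+0.5538) = -0.126.

m = -0.126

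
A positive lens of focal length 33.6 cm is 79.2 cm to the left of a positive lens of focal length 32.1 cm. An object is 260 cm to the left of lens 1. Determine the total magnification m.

Lens 1: 1/d_i1 = 1/(33.6) − 1/(260) = 0.02592, so d_i1 = 38.59 cm; m₁ = −d_i1/d_o1 = -0.1484.
d_o2 = 79.2 − (38.59) = 40.61 cm.
Lens 2: 1/d_i2 = 1/(32.1) − 1/(40.61) = 0.006528, so d_i2 = 153.2 cm; m₂ = −d_i2/d_o2 = -3.772.
m = m₁·m₂ = (-0.1484)(-3.772) = +0.560.

m = +0.560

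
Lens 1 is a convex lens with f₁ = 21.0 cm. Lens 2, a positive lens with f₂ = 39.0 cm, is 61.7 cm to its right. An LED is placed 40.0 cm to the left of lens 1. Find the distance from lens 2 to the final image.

31.7 cm

Lens 1: 1/d_i1 = 1/f₁ − 1/d_o1 = 1/(21.0) − 1/(40.0) = 0.02262, so d_i1 = 44.21 cm.
The intermediate image is 44.21 cm to the right of lens 1, which is 61.7 − (44.21) = 17.49 cm to the left of lens 2, so d_o2 = +17.49 cm.
Lens 2: 1/d_i2 = 1/f₂ − 1/d_o2 = 1/(39.0) − 1/(17.49) = -0.03153, so d_i2 = -31.7 cm.
The final image is virtual, 31.7 cm to the left of lens 2 (overall magnification ≈ -2.0).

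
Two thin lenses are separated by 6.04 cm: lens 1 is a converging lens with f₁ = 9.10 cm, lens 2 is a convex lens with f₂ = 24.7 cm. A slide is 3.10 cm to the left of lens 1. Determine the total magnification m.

Lens 1: 1/d_i1 = 1/(9.10) − 1/(3.10) = -0.2127, so d_i1 = -4.702 cm; m₁ = −d_i1/d_o1 = +1.517.
d_o2 = 6.04 − (-4.702) = 10.74 cm.
Lens 2: 1/d_i2 = 1/(24.7) − 1/(10.74) = -0.05262, so d_i2 = -19.00 cm; m₂ = −d_i2/d_o2 = +1.769.
m = m₁·m₂ = (+1.517)(+1.769) = +2.68.

m = +2.68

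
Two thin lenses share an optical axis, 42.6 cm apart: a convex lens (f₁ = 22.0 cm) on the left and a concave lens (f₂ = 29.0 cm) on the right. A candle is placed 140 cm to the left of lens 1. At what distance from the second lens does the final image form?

Lens 1: 1/d_i1 = 1/f₁ − 1/d_o1 = 1/(22.0) − 1/(140) = 0.03831, so d_i1 = 26.10 cm.
The intermediate image is 26.10 cm to the right of lens 1, which is 42.6 − (26.10) = 16.50 cm to the left of lens 2, so d_o2 = +16.50 cm.
Lens 2 is diverging, so f₂ = −29.0 cm.
Lens 2: 1/d_i2 = 1/f₂ − 1/d_o2 = 1/(-29.0) − 1/(16.50) = -0.09509, so d_i2 = -10.5 cm.
The final image is virtual, 10.5 cm to the left of lens 2 (overall magnification ≈ -0.12).

10.5 cm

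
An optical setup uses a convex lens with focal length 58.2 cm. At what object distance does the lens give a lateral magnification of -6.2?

m = −d_i/d_o ⇒ d_i = −m·d_o.
1/f = 1/d_o + 1/d_i = 1/d_o − 1/(m·d_o) = (1 − 1/m)/d_o, so d_o = f(1 − 1/m) = (58.20)(1 − 1/(-6.2)) = 67.6 cm.

67.6 cm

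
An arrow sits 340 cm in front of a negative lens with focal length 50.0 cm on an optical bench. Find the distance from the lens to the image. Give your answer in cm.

For a negative lens, f = -50.0 cm.
Thin-lens equation: 1/s_i = 1/f − 1/s_o = 1/(-50.00) − 1/(340) = -0.02000 − 0.002941 = -0.02294, so s_i = -43.6 cm.
The image is virtual, upright and reduced, on the same side as the object.

43.6 cm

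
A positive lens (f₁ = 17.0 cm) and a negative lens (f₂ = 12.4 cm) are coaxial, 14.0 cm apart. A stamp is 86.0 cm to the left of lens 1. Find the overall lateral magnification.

m = -0.586

Lens 1: 1/d_i1 = 1/(17.0) − 1/(86.0) = 0.04720, so d_i1 = 21.19 cm; m₁ = −d_i1/d_o1 = -0.2464.
d_o2 = 14.0 − (21.19) = -7.190 cm (virtual object).
f₂ = −12.4 cm (diverging).
Lens 2: 1/d_i2 = 1/(-12.4) − 1/(-7.190) = 0.05844, so d_i2 = 17.11 cm; m₂ = −d_i2/d_o2 = +2.380.
m = m₁·m₂ = (-0.2464)(+2.380) = -0.586.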